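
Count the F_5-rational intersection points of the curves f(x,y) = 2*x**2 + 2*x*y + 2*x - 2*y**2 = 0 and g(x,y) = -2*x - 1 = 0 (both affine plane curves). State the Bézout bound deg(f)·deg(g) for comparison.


Common zeros: ∅; count = 0; Bézout bound = 2.

deg(f) = 2, deg(g) = 1, so Bézout bound = 2.
Scan x ∈ F_5. For each x, list the y ∈ F_5 with f(x, y) ≡ 0 and those with g(x, y) ≡ 0 (mod 5); the common zeros in that column are the intersection.
  x = 0: f ≡ 0 at y ∈ {0}; g ≡ 0 at y ∈ ∅; common: ∅.
  x = 1: f ≡ 0 at y ∈ {2, 4}; g ≡ 0 at y ∈ ∅; common: ∅.
  x = 2: f ≡ 0 at y ∈ ∅; g ≡ 0 at y ∈ {0, 1, 2, 3, 4}; common: ∅.
  x = 3: f ≡ 0 at y ∈ ∅; g ≡ 0 at y ∈ ∅; common: ∅.
  x = 4: f ≡ 0 at y ∈ {0, 4}; g ≡ 0 at y ∈ ∅; common: ∅.
Collecting: common zeros = ∅, so the count is 0.
Comparison with the Bézout bound: 0 ≤ 2 = deg(f)·deg(g), as expected for curves with no common component (the affine F_5-count falls short of the bound because intersections may lie at infinity, over extension fields, or carry multiplicity).


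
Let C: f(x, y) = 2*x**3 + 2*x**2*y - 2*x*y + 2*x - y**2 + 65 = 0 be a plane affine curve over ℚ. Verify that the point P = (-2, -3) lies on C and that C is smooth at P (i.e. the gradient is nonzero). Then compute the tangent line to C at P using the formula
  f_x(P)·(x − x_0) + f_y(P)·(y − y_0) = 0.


Tangent line at P: 56*x + 18*y + 166 = 0.

Step 1: f(-2, -3) = 0, so P lies on C.
Step 2: partial derivatives
  f_x(x, y) = 6*x**2 + 4*x*y - 2*y + 2, f_y(x, y) = 2*x**2 - 2*x - 2*y.
  f_x(P) = 56, f_y(P) = 18 (gradient nonzero, so P is smooth).
Step 3: tangent line at P: 56·(x − -2) + 18·(y − -3) = 0.
Expanding: 56*x + 18*y + 166 = 0.


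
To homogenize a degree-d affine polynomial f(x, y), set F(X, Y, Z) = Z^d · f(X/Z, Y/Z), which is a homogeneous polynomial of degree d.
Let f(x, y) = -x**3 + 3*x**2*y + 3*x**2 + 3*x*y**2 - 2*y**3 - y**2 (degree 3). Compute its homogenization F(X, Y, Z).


F(X, Y, Z) = -X**3 + 3*X**2*Y + 3*X**2*Z + 3*X*Y**2 - 2*Y**3 - Y**2*Z

deg(f) = 3.
Substitute x = X/Z, y = Y/Z into f, then multiply by Z^3.
  monomial -1·x^3·y^0 ↦ -1·X^3·Y^0·Z^0.
  monomial 3·x^2·y^1 ↦ 3·X^2·Y^1·Z^0.
  monomial 3·x^2·y^0 ↦ 3·X^2·Y^0·Z^1.
  monomial 3·x^1·y^2 ↦ 3·X^1·Y^2·Z^0.
  monomial -2·x^0·y^3 ↦ -2·X^0·Y^3·Z^0.
  monomial -1·x^0·y^2 ↦ -1·X^0·Y^2·Z^1.
Collecting: F(X, Y, Z) = -X**3 + 3*X**2*Y + 3*X**2*Z + 3*X*Y**2 - 2*Y**3 - Y**2*Z.


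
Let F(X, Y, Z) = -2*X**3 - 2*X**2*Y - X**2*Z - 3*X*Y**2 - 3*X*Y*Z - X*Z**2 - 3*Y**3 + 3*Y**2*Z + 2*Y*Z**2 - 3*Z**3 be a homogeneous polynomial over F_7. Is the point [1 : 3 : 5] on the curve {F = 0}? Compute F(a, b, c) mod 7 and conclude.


F(1,3,5) ≡ 6 (mod 7); P is NOT on the curve.

Evaluate F(1, 3, 5) term-by-term (mod 7).
  -2*X**3 ↦ -2·1·1·1 = -2
  -2*X**2*Y ↦ -2·1·3·1 = -6
  -X**2*Z ↦ -1·1·1·5 = -5
  -3*X*Y**2 ↦ -3·1·9·1 = -27
  -3*X*Y*Z ↦ -3·1·3·5 = -45
  -X*Z**2 ↦ -1·1·1·25 = -25
  -3*Y**3 ↦ -3·1·27·1 = -81
  3*Y**2*Z ↦ 3·1·9·5 = 135
  2*Y*Z**2 ↦ 2·1·3·25 = 150
  -3*Z**3 ↦ -3·1·1·125 = -375
Sum: F(1, 3, 5) = (-2) + (-6) + (-5) + (-27) + (-45) + (-25) + (-81) + (135) + (150) + (-375) = -281.
Reducing mod 7: -281 ≡ 6 (mod 7).
Since F(a, b, c) ≡ 6 ≠ 0 (mod 7), P does NOT lie on the curve.


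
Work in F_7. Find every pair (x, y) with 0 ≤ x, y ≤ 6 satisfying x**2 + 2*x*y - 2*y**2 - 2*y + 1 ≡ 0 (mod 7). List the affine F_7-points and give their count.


Affine F_7-points: {(1, 1), (1, 6), (2, 3), (2, 5), (4, 1), (4, 2), (6, 2), (6, 3)}; count = 8.

For each of the 49 pairs (x, y) ∈ F_7², evaluate f(x, y) mod 7. Record the zeros.
  x = 0: [0↦1, 1↦4, 2↦3, 3↦5, 4↦3, 5↦4, 6↦1]  zeros at y ∈ ∅
  x = 1: [0↦2, 1↦0, 2↦1, 3↦5, 4↦5, 5↦1, 6↦0]  zeros at y ∈ {1, 6}
  x = 2: [0↦5, 1↦5, 2↦1, 3↦0, 4↦2, 5↦0, 6↦1]  zeros at y ∈ {3, 5}
  x = 3: [0↦3, 1↦5, 2↦3, 3↦4, 4↦1, 5↦1, 6↦4]  zeros at y ∈ ∅
  x = 4: [0↦3, 1↦0, 2↦0, 3↦3, 4↦2, 5↦4, 6↦2]  zeros at y ∈ {1, 2}
  x = 5: [0↦5, 1↦4, 2↦6, 3↦4, 4↦5, 5↦2, 6↦2]  zeros at y ∈ ∅
  x = 6: [0↦2, 1↦3, 2↦0, 3↦0, 4↦3, 5↦2, 6↦4]  zeros at y ∈ {2, 3}
Collecting zeros: affine points = {(1, 1), (1, 6), (2, 3), (2, 5), (4, 1), (4, 2), (6, 2), (6, 3)}.
Total count |C(F_7)_aff| = 8.


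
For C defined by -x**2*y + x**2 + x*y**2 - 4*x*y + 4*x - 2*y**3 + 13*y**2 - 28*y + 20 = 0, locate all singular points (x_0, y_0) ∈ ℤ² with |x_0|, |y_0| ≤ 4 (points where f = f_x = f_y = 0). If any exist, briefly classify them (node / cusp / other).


Singular points: {(0, 2)}; classification: node.

Compute partial derivatives:
  f_x = -2*x*y + 2*x + y**2 - 4*y + 4.
  f_y = -x**2 + 2*x*y - 4*x - 6*y**2 + 26*y - 28.
Scan x_0 ∈ {−4, ..., 4}. For each x_0, f_y(x_0, y) is a polynomial in y; find its integer roots y ∈ {−4, ..., 4}, then test f_x and f at those candidates.
  x = -4: f_y(-4, y) = -6*y**2 + 18*y - 28; no integer root y with |y| ≤ 4.
  x = -3: f_y(-3, y) = -6*y**2 + 20*y - 25; no integer root y with |y| ≤ 4.
  x = -2: f_y(-2, y) = -6*y**2 + 22*y - 24; no integer root y with |y| ≤ 4.
  x = -1: f_y(-1, y) = -6*y**2 + 24*y - 25; no integer root y with |y| ≤ 4.
  x = 0: f_y(0, y) = -6*y**2 + 26*y - 28; vanishes at y ∈ {2}. (0, 2): f_x = 0, f = 0 — SINGULAR.
  x = 1: f_y(1, y) = -6*y**2 + 28*y - 33; no integer root y with |y| ≤ 4.
  x = 2: f_y(2, y) = -6*y**2 + 30*y - 40; no integer root y with |y| ≤ 4.
  x = 3: f_y(3, y) = -6*y**2 + 32*y - 49; no integer root y with |y| ≤ 4.
  x = 4: f_y(4, y) = -6*y**2 + 34*y - 60; no integer root y with |y| ≤ 4.
Only singular point on the grid: (0, 2).
Classify: substitute x = 0 + u, y = 2 + v and expand: f = -u**2*v - u**2 + u*v**2 - 2*v**3 + v**2.
No constant or linear terms (consistent with a singular point). Quadratic part: -u**2 + v**2. Cubic part: -u**2*v + u*v**2 - 2*v**3.
The quadratic part v**2 - u**2 = (v − u)(v + u) splits into two distinct linear factors, so there are two distinct tangent lines y − 2 = ±(x − 0) — this is a node (ordinary double point).
Classification: node.


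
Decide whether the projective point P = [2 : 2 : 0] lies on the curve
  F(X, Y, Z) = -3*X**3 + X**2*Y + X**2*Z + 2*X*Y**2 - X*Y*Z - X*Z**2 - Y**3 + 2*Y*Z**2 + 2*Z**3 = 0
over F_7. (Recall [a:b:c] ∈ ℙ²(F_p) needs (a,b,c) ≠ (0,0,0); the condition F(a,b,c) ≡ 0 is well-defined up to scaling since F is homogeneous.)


F(2,2,0) ≡ 6 (mod 7); P is NOT on the curve.

Evaluate F(2, 2, 0) term-by-term (mod 7).
  -3*X**3 ↦ -3·8·1·1 = -24
  X**2*Y ↦ 1·4·2·1 = 8
  X**2*Z ↦ 1·4·1·0 = 0
  2*X*Y**2 ↦ 2·2·4·1 = 16
  -X*Y*Z ↦ -1·2·2·0 = 0
  -X*Z**2 ↦ -1·2·1·0 = 0
  -Y**3 ↦ -1·1·8·1 = -8
  2*Y*Z**2 ↦ 2·1·2·0 = 0
  2*Z**3 ↦ 2·1·1·0 = 0
Sum: F(2, 2, 0) = (-24) + (8) + (0) + (16) + (0) + (0) + (-8) + (0) + (0) = -8.
Reducing mod 7: -8 ≡ 6 (mod 7).
Since F(a, b, c) ≡ 6 ≠ 0 (mod 7), P does NOT lie on the curve.


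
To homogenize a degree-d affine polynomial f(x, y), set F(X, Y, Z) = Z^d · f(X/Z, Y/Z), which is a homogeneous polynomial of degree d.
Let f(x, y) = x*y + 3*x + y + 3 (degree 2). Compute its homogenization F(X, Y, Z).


F(X, Y, Z) = X*Y + 3*X*Z + Y*Z + 3*Z**2

deg(f) = 2.
Substitute x = X/Z, y = Y/Z into f, then multiply by Z^2.
  monomial 1·x^1·y^1 ↦ 1·X^1·Y^1·Z^0.
  monomial 3·x^1·y^0 ↦ 3·X^1·Y^0·Z^1.
  monomial 1·x^0·y^1 ↦ 1·X^0·Y^1·Z^1.
  monomial 3·x^0·y^0 ↦ 3·X^0·Y^0·Z^2.
Collecting: F(X, Y, Z) = X*Y + 3*X*Z + Y*Z + 3*Z**2.


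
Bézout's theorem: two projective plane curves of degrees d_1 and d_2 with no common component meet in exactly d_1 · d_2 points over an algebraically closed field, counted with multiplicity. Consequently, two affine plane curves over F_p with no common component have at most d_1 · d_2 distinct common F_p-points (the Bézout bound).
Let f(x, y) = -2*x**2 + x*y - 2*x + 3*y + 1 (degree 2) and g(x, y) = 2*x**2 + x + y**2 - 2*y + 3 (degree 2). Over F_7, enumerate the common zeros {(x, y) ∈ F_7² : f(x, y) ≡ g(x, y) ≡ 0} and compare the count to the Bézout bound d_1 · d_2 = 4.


Common zeros: {(2, 5), (6, 3)}; count = 2; Bézout bound = 4.

deg(f) = 2, deg(g) = 2, so Bézout bound = 4.
Scan x ∈ F_7. For each x, list the y ∈ F_7 with f(x, y) ≡ 0 and those with g(x, y) ≡ 0 (mod 7); the common zeros in that column are the intersection.
  x = 0: f ≡ 0 at y ∈ {2}; g ≡ 0 at y ∈ ∅; common: ∅.
  x = 1: f ≡ 0 at y ∈ {6}; g ≡ 0 at y ∈ {4, 5}; common: ∅.
  x = 2: f ≡ 0 at y ∈ {5}; g ≡ 0 at y ∈ {4, 5}; common: {5}.
  x = 3: f ≡ 0 at y ∈ {5}; g ≡ 0 at y ∈ ∅; common: ∅.
  x = 4: f ≡ 0 at y ∈ ∅; g ≡ 0 at y ∈ {3, 6}; common: ∅.
  x = 5: f ≡ 0 at y ∈ {3}; g ≡ 0 at y ∈ ∅; common: ∅.
  x = 6: f ≡ 0 at y ∈ {3}; g ≡ 0 at y ∈ {3, 6}; common: {3}.
Collecting: common zeros = {(2, 5), (6, 3)}, so the count is 2.
Comparison with the Bézout bound: 2 ≤ 4 = deg(f)·deg(g), as expected for curves with no common component (the affine F_7-count falls short of the bound because intersections may lie at infinity, over extension fields, or carry multiplicity).


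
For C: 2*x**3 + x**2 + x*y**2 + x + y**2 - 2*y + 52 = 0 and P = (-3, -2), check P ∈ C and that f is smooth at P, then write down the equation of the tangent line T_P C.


Tangent line at P: 53*x + 6*y + 171 = 0.

Step 1: f(-3, -2) = 0, so P lies on C.
Step 2: partial derivatives
  f_x(x, y) = 6*x**2 + 2*x + y**2 + 1, f_y(x, y) = 2*x*y + 2*y - 2.
  f_x(P) = 53, f_y(P) = 6 (gradient nonzero, so P is smooth).
Step 3: tangent line at P: 53·(x − -3) + 6·(y − -2) = 0.
Expanding: 53*x + 6*y + 171 = 0.


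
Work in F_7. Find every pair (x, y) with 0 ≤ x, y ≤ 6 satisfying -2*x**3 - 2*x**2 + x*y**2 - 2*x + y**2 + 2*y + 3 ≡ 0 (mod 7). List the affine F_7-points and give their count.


Affine F_7-points: {(1, 3), (3, 5), (4, 4), (5, 4), (5, 5), (6, 1)}; count = 6.

For each of the 49 pairs (x, y) ∈ F_7², evaluate f(x, y) mod 7. Record the zeros.
  x = 0: [0↦3, 1↦6, 2↦4, 3↦4, 4↦6, 5↦3, 6↦2]  zeros at y ∈ ∅
  x = 1: [0↦4, 1↦1, 2↦2, 3↦0, 4↦2, 5↦1, 6↦4]  zeros at y ∈ {3}
  x = 2: [0↦3, 1↦1, 2↦5, 3↦1, 4↦3, 5↦4, 6↦4]  zeros at y ∈ ∅
  x = 3: [0↦2, 1↦1, 2↦1, 3↦2, 4↦4, 5↦0, 6↦4]  zeros at y ∈ {5}
  x = 4: [0↦3, 1↦3, 2↦6, 3↦5, 4↦0, 5↦5, 6↦6]  zeros at y ∈ {4}
  x = 5: [0↦1, 1↦2, 2↦1, 3↦5, 4↦0, 5↦0, 6↦5]  zeros at y ∈ {4, 5}
  x = 6: [0↦5, 1↦0, 2↦2, 3↦4, 4↦6, 5↦1, 6↦3]  zeros at y ∈ {1}
Collecting zeros: affine points = {(1, 3), (3, 5), (4, 4), (5, 4), (5, 5), (6, 1)}.
Total count |C(F_7)_aff| = 6.


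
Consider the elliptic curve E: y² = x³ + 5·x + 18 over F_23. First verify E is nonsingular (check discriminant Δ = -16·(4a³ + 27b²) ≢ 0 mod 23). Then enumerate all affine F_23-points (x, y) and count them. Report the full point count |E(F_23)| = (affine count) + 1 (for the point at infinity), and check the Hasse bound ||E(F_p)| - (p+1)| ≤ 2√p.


Affine points = {(0, 8), (0, 15), (1, 1), (1, 22), (2, 6), (2, 17), (8, 8), (8, 15), (11, 1), (11, 22), (12, 9), (12, 14), (13, 7), (13, 16), (14, 7), (14, 16), (15, 8), (15, 15), (16, 10), (16, 13), (17, 5), (17, 18), (18, 11), (18, 12), (19, 7), (19, 16), (21, 0), (22, 9), (22, 14)}; affine count = 29; |E(F_23)| = 30.

Discriminant check: Δ ∝ 4a³ + 27b² = 4·5³ + 27·18² = 4·125 + 27·324 ≡ 2 (mod 23). Nonzero ⇒ E is nonsingular.
For each x ∈ F_23, compute rhs = x³ + 5·x + 18 mod 23, then count y ∈ F_23 with y² ≡ rhs.
  x = 0: rhs = 18, matching y values: 8, 15 (2 points).
  x = 1: rhs = 1, matching y values: 1, 22 (2 points).
  x = 2: rhs = 13, matching y values: 6, 17 (2 points).
  x = 3: rhs = 14, matching y values: none (0 points).
  x = 4: rhs = 10, matching y values: none (0 points).
  x = 5: rhs = 7, matching y values: none (0 points).
  x = 6: rhs = 11, matching y values: none (0 points).
  x = 7: rhs = 5, matching y values: none (0 points).
  x = 8: rhs = 18, matching y values: 8, 15 (2 points).
  x = 9: rhs = 10, matching y values: none (0 points).
  x = 10: rhs = 10, matching y values: none (0 points).
  x = 11: rhs = 1, matching y values: 1, 22 (2 points).
  x = 12: rhs = 12, matching y values: 9, 14 (2 points).
  x = 13: rhs = 3, matching y values: 7, 16 (2 points).
  x = 14: rhs = 3, matching y values: 7, 16 (2 points).
  x = 15: rhs = 18, matching y values: 8, 15 (2 points).
  x = 16: rhs = 8, matching y values: 10, 13 (2 points).
  x = 17: rhs = 2, matching y values: 5, 18 (2 points).
  x = 18: rhs = 6, matching y values: 11, 12 (2 points).
  x = 19: rhs = 3, matching y values: 7, 16 (2 points).
  x = 20: rhs = 22, matching y values: none (0 points).
  x = 21: rhs = 0, matching y values: 0 (1 points).
  x = 22: rhs = 12, matching y values: 9, 14 (2 points).
Total affine count: 29.
Full point count |E(F_23)| = 29 + 1 = 30.
Hasse bound: |30 − (23+1)| = |6| = 6 ≤ 2√23 ≈ 9.5917 ✓.


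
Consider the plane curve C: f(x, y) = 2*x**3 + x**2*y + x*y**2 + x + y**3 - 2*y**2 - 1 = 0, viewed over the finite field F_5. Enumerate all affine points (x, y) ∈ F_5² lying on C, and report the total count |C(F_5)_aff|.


Affine F_5-points: {(4, 1)}; count = 1.

For each of the 25 pairs (x, y) ∈ F_5², evaluate f(x, y) mod 5. Record the zeros.
  x = 0: [0↦4, 1↦3, 2↦4, 3↦3, 4↦1]  zeros at y ∈ ∅
  x = 1: [0↦2, 1↦3, 2↦3, 3↦3, 4↦4]  zeros at y ∈ ∅
  x = 2: [0↦2, 1↦2, 2↦3, 3↦1, 4↦2]  zeros at y ∈ ∅
  x = 3: [0↦1, 1↦2, 2↦1, 3↦4, 4↦2]  zeros at y ∈ ∅
  x = 4: [0↦1, 1↦0, 2↦4, 3↦4, 4↦1]  zeros at y ∈ {1}
Collecting zeros: affine points = {(4, 1)}.
Total count |C(F_5)_aff| = 1.


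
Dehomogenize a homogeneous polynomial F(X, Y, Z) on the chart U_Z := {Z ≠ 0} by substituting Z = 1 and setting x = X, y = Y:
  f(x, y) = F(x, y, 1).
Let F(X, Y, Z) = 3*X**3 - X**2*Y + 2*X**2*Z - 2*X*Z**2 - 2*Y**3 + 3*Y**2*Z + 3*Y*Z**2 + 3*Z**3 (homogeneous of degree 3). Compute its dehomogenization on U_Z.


f(x, y) = 3*x**3 - x**2*y + 2*x**2 - 2*x - 2*y**3 + 3*y**2 + 3*y + 3

On U_Z we set Z = 1. Each monomial c·X^i·Y^j·Z^k in F becomes c·x^i·y^j·1^k = c·x^i·y^j.
Substituting Z = 1: F(X, Y, 1) = 3*x**3 - x**2*y + 2*x**2 - 2*x - 2*y**3 + 3*y**2 + 3*y + 3.
Note: deg(f) ≤ deg(F) = 3; strict inequality happens when F is divisible by Z (lost terms).


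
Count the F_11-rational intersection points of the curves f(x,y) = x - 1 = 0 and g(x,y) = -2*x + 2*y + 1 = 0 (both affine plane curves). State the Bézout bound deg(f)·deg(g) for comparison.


Common zeros: {(1, 6)}; count = 1; Bézout bound = 1.

deg(f) = 1, deg(g) = 1, so Bézout bound = 1.
Scan x ∈ F_11. For each x, list the y ∈ F_11 with f(x, y) ≡ 0 and those with g(x, y) ≡ 0 (mod 11); the common zeros in that column are the intersection.
  x = 0: f ≡ 0 at y ∈ ∅; g ≡ 0 at y ∈ {5}; common: ∅.
  x = 1: f ≡ 0 at y ∈ {0, 1, 2, 3, 4, 5, 6, 7, 8, 9, 10}; g ≡ 0 at y ∈ {6}; common: {6}.
  x = 2: f ≡ 0 at y ∈ ∅; g ≡ 0 at y ∈ {7}; common: ∅.
  x = 3: f ≡ 0 at y ∈ ∅; g ≡ 0 at y ∈ {8}; common: ∅.
  x = 4: f ≡ 0 at y ∈ ∅; g ≡ 0 at y ∈ {9}; common: ∅.
  x = 5: f ≡ 0 at y ∈ ∅; g ≡ 0 at y ∈ {10}; common: ∅.
  x = 6: f ≡ 0 at y ∈ ∅; g ≡ 0 at y ∈ {0}; common: ∅.
  x = 7: f ≡ 0 at y ∈ ∅; g ≡ 0 at y ∈ {1}; common: ∅.
  x = 8: f ≡ 0 at y ∈ ∅; g ≡ 0 at y ∈ {2}; common: ∅.
  x = 9: f ≡ 0 at y ∈ ∅; g ≡ 0 at y ∈ {3}; common: ∅.
  x = 10: f ≡ 0 at y ∈ ∅; g ≡ 0 at y ∈ {4}; common: ∅.
Collecting: common zeros = {(1, 6)}, so the count is 1.
Comparison with the Bézout bound: 1 ≤ 1 = deg(f)·deg(g), as expected for curves with no common component (the bound is attained).


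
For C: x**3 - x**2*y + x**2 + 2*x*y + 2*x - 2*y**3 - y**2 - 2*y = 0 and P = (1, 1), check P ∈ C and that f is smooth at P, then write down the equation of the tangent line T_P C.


Tangent line at P: 7*x - 9*y + 2 = 0.

Step 1: f(1, 1) = 0, so P lies on C.
Step 2: partial derivatives
  f_x(x, y) = 3*x**2 - 2*x*y + 2*x + 2*y + 2, f_y(x, y) = -x**2 + 2*x - 6*y**2 - 2*y - 2.
  f_x(P) = 7, f_y(P) = -9 (gradient nonzero, so P is smooth).
Step 3: tangent line at P: 7·(x − 1) + -9·(y − 1) = 0.
Expanding: 7*x - 9*y + 2 = 0.


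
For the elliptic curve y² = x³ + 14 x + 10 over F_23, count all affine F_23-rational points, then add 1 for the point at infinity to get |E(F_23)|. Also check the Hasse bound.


Affine points = {(1, 5), (1, 18), (2, 0), (8, 6), (8, 17), (10, 0), (11, 0), (14, 11), (14, 12), (16, 11), (16, 12), (17, 3), (17, 20), (22, 8), (22, 15)}; affine count = 15; |E(F_23)| = 16.

Discriminant check: Δ ∝ 4a³ + 27b² = 4·14³ + 27·10² = 4·2744 + 27·100 ≡ 14 (mod 23). Nonzero ⇒ E is nonsingular.
For each x ∈ F_23, compute rhs = x³ + 14·x + 10 mod 23, then count y ∈ F_23 with y² ≡ rhs.
  x = 0: rhs = 10, matching y values: none (0 points).
  x = 1: rhs = 2, matching y values: 5, 18 (2 points).
  x = 2: rhs = 0, matching y values: 0 (1 points).
  x = 3: rhs = 10, matching y values: none (0 points).
  x = 4: rhs = 15, matching y values: none (0 points).
  x = 5: rhs = 21, matching y values: none (0 points).
  x = 6: rhs = 11, matching y values: none (0 points).
  x = 7: rhs = 14, matching y values: none (0 points).
  x = 8: rhs = 13, matching y values: 6, 17 (2 points).
  x = 9: rhs = 14, matching y values: none (0 points).
  x = 10: rhs = 0, matching y values: 0 (1 points).
  x = 11: rhs = 0, matching y values: 0 (1 points).
  x = 12: rhs = 20, matching y values: none (0 points).
  x = 13: rhs = 20, matching y values: none (0 points).
  x = 14: rhs = 6, matching y values: 11, 12 (2 points).
  x = 15: rhs = 7, matching y values: none (0 points).
  x = 16: rhs = 6, matching y values: 11, 12 (2 points).
  x = 17: rhs = 9, matching y values: 3, 20 (2 points).
  x = 18: rhs = 22, matching y values: none (0 points).
  x = 19: rhs = 5, matching y values: none (0 points).
  x = 20: rhs = 10, matching y values: none (0 points).
  x = 21: rhs = 20, matching y values: none (0 points).
  x = 22: rhs = 18, matching y values: 8, 15 (2 points).
Total affine count: 15.
Full point count |E(F_23)| = 15 + 1 = 16.
Hasse bound: |16 − (23+1)| = |-8| = 8 ≤ 2√23 ≈ 9.5917 ✓.


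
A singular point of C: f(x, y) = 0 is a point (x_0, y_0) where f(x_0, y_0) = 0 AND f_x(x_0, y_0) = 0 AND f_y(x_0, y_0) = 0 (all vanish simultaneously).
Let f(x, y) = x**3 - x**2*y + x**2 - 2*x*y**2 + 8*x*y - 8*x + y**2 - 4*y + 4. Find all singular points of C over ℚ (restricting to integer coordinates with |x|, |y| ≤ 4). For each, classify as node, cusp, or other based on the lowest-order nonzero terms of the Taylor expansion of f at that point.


Singular points: {(0, 2)}; classification: node.

Compute partial derivatives:
  f_x = 3*x**2 - 2*x*y + 2*x - 2*y**2 + 8*y - 8.
  f_y = -x**2 - 4*x*y + 8*x + 2*y - 4.
Scan x_0 ∈ {−4, ..., 4}. For each x_0, f_y(x_0, y) is a polynomial in y; find its integer roots y ∈ {−4, ..., 4}, then test f_x and f at those candidates.
  x = -4: f_y(-4, y) = 18*y - 52; no integer root y with |y| ≤ 4.
  x = -3: f_y(-3, y) = 14*y - 37; no integer root y with |y| ≤ 4.
  x = -2: f_y(-2, y) = 10*y - 24; no integer root y with |y| ≤ 4.
  x = -1: f_y(-1, y) = 6*y - 13; no integer root y with |y| ≤ 4.
  x = 0: f_y(0, y) = 2*y - 4; vanishes at y ∈ {2}. (0, 2): f_x = 0, f = 0 — SINGULAR.
  x = 1: f_y(1, y) = 3 - 2*y; no integer root y with |y| ≤ 4.
  x = 2: f_y(2, y) = 8 - 6*y; no integer root y with |y| ≤ 4.
  x = 3: f_y(3, y) = 11 - 10*y; no integer root y with |y| ≤ 4.
  x = 4: f_y(4, y) = 12 - 14*y; no integer root y with |y| ≤ 4.
Only singular point on the grid: (0, 2).
Classify: substitute x = 0 + u, y = 2 + v and expand: f = u**3 - u**2*v - u**2 - 2*u*v**2 + v**2.
No constant or linear terms (consistent with a singular point). Quadratic part: -u**2 + v**2. Cubic part: u**3 - u**2*v - 2*u*v**2.
The quadratic part v**2 - u**2 = (v − u)(v + u) splits into two distinct linear factors, so there are two distinct tangent lines y − 2 = ±(x − 0) — this is a node (ordinary double point).
Classification: node.


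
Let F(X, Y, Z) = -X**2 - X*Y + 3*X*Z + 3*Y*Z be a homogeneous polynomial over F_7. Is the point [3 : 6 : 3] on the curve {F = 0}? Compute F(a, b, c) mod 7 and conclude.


F(3,6,3) ≡ 5 (mod 7); P is NOT on the curve.

Evaluate F(3, 6, 3) term-by-term (mod 7).
  -X**2 ↦ -1·9·1·1 = -9
  -X*Y ↦ -1·3·6·1 = -18
  3*X*Z ↦ 3·3·1·3 = 27
  3*Y*Z ↦ 3·1·6·3 = 54
Sum: F(3, 6, 3) = (-9) + (-18) + (27) + (54) = 54.
Reducing mod 7: 54 ≡ 5 (mod 7).
Since F(a, b, c) ≡ 5 ≠ 0 (mod 7), P does NOT lie on the curve.


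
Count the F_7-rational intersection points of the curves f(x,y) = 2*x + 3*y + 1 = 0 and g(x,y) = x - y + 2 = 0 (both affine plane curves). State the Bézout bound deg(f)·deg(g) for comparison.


Common zeros: {(0, 2)}; count = 1; Bézout bound = 1.

deg(f) = 1, deg(g) = 1, so Bézout bound = 1.
Scan x ∈ F_7. For each x, list the y ∈ F_7 with f(x, y) ≡ 0 and those with g(x, y) ≡ 0 (mod 7); the common zeros in that column are the intersection.
  x = 0: f ≡ 0 at y ∈ {2}; g ≡ 0 at y ∈ {2}; common: {2}.
  x = 1: f ≡ 0 at y ∈ {6}; g ≡ 0 at y ∈ {3}; common: ∅.
  x = 2: f ≡ 0 at y ∈ {3}; g ≡ 0 at y ∈ {4}; common: ∅.
  x = 3: f ≡ 0 at y ∈ {0}; g ≡ 0 at y ∈ {5}; common: ∅.
  x = 4: f ≡ 0 at y ∈ {4}; g ≡ 0 at y ∈ {6}; common: ∅.
  x = 5: f ≡ 0 at y ∈ {1}; g ≡ 0 at y ∈ {0}; common: ∅.
  x = 6: f ≡ 0 at y ∈ {5}; g ≡ 0 at y ∈ {1}; common: ∅.
Collecting: common zeros = {(0, 2)}, so the count is 1.
Comparison with the Bézout bound: 1 ≤ 1 = deg(f)·deg(g), as expected for curves with no common component (the bound is attained).


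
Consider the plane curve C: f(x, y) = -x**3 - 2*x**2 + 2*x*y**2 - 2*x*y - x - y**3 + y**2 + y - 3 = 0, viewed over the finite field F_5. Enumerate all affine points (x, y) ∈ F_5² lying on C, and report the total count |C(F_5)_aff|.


Affine F_5-points: {(0, 2), (1, 2), (1, 3), (2, 1), (2, 2), (3, 1), (3, 3), (4, 3)}; count = 8.

For each of the 25 pairs (x, y) ∈ F_5², evaluate f(x, y) mod 5. Record the zeros.
  x = 0: [0↦2, 1↦3, 2↦0, 3↦2, 4↦3]  zeros at y ∈ {2}
  x = 1: [0↦3, 1↦4, 2↦0, 3↦0, 4↦3]  zeros at y ∈ {2, 3}
  x = 2: [0↦4, 1↦0, 2↦0, 3↦3, 4↦3]  zeros at y ∈ {1, 2}
  x = 3: [0↦4, 1↦0, 2↦4, 3↦0, 4↦2]  zeros at y ∈ {1, 3}
  x = 4: [0↦2, 1↦3, 2↦1, 3↦0, 4↦4]  zeros at y ∈ {3}
Collecting zeros: affine points = {(0, 2), (1, 2), (1, 3), (2, 1), (2, 2), (3, 1), (3, 3), (4, 3)}.
Total count |C(F_5)_aff| = 8.


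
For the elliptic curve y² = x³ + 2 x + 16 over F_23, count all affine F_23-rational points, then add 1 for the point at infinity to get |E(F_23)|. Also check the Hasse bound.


Affine points = {(0, 4), (0, 19), (3, 7), (3, 16), (5, 6), (5, 17), (9, 2), (9, 21), (10, 1), (10, 22), (11, 9), (11, 14), (13, 10), (13, 13), (16, 2), (16, 21), (17, 8), (17, 15), (19, 6), (19, 17), (20, 11), (20, 12), (21, 2), (21, 21), (22, 6), (22, 17)}; affine count = 26; |E(F_23)| = 27.

Discriminant check: Δ ∝ 4a³ + 27b² = 4·2³ + 27·16² = 4·8 + 27·256 ≡ 21 (mod 23). Nonzero ⇒ E is nonsingular.
For each x ∈ F_23, compute rhs = x³ + 2·x + 16 mod 23, then count y ∈ F_23 with y² ≡ rhs.
  x = 0: rhs = 16, matching y values: 4, 19 (2 points).
  x = 1: rhs = 19, matching y values: none (0 points).
  x = 2: rhs = 5, matching y values: none (0 points).
  x = 3: rhs = 3, matching y values: 7, 16 (2 points).
  x = 4: rhs = 19, matching y values: none (0 points).
  x = 5: rhs = 13, matching y values: 6, 17 (2 points).
  x = 6: rhs = 14, matching y values: none (0 points).
  x = 7: rhs = 5, matching y values: none (0 points).
  x = 8: rhs = 15, matching y values: none (0 points).
  x = 9: rhs = 4, matching y values: 2, 21 (2 points).
  x = 10: rhs = 1, matching y values: 1, 22 (2 points).
  x = 11: rhs = 12, matching y values: 9, 14 (2 points).
  x = 12: rhs = 20, matching y values: none (0 points).
  x = 13: rhs = 8, matching y values: 10, 13 (2 points).
  x = 14: rhs = 5, matching y values: none (0 points).
  x = 15: rhs = 17, matching y values: none (0 points).
  x = 16: rhs = 4, matching y values: 2, 21 (2 points).
  x = 17: rhs = 18, matching y values: 8, 15 (2 points).
  x = 18: rhs = 19, matching y values: none (0 points).
  x = 19: rhs = 13, matching y values: 6, 17 (2 points).
  x = 20: rhs = 6, matching y values: 11, 12 (2 points).
  x = 21: rhs = 4, matching y values: 2, 21 (2 points).
  x = 22: rhs = 13, matching y values: 6, 17 (2 points).
Total affine count: 26.
Full point count |E(F_23)| = 26 + 1 = 27.
Hasse bound: |27 − (23+1)| = |3| = 3 ≤ 2√23 ≈ 9.5917 ✓.


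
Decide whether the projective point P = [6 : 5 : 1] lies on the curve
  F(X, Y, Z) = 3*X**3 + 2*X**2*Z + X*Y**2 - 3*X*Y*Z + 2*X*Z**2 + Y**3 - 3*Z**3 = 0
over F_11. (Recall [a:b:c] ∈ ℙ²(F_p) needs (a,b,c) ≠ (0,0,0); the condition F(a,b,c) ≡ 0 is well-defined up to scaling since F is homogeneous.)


F(6,5,1) ≡ 1 (mod 11); P is NOT on the curve.

Evaluate F(6, 5, 1) term-by-term (mod 11).
  3*X**3 ↦ 3·216·1·1 = 648
  2*X**2*Z ↦ 2·36·1·1 = 72
  X*Y**2 ↦ 1·6·25·1 = 150
  -3*X*Y*Z ↦ -3·6·5·1 = -90
  2*X*Z**2 ↦ 2·6·1·1 = 12
  Y**3 ↦ 1·1·125·1 = 125
  -3*Z**3 ↦ -3·1·1·1 = -3
Sum: F(6, 5, 1) = (648) + (72) + (150) + (-90) + (12) + (125) + (-3) = 914.
Reducing mod 11: 914 ≡ 1 (mod 11).
Since F(a, b, c) ≡ 1 ≠ 0 (mod 11), P does NOT lie on the curve.


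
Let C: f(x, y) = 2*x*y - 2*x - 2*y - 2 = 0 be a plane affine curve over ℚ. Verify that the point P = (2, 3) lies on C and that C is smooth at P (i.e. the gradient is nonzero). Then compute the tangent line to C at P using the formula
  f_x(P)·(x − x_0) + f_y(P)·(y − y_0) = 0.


Tangent line at P: 4*x + 2*y - 14 = 0.

Step 1: f(2, 3) = 0, so P lies on C.
Step 2: partial derivatives
  f_x(x, y) = 2*y - 2, f_y(x, y) = 2*x - 2.
  f_x(P) = 4, f_y(P) = 2 (gradient nonzero, so P is smooth).
Step 3: tangent line at P: 4·(x − 2) + 2·(y − 3) = 0.
Expanding: 4*x + 2*y - 14 = 0.


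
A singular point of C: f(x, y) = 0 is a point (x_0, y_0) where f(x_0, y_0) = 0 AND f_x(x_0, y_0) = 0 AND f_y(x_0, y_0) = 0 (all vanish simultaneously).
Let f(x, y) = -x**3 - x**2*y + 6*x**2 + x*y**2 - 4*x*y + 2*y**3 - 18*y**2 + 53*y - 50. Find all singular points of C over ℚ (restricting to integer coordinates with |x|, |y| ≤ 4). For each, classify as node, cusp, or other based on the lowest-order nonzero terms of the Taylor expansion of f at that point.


Singular points: {(1, 3)}; classification: cusp.

Compute partial derivatives:
  f_x = -3*x**2 - 2*x*y + 12*x + y**2 - 4*y.
  f_y = -x**2 + 2*x*y - 4*x + 6*y**2 - 36*y + 53.
Scan x_0 ∈ {−4, ..., 4}. For each x_0, f_y(x_0, y) is a polynomial in y; find its integer roots y ∈ {−4, ..., 4}, then test f_x and f at those candidates.
  x = -4: f_y(-4, y) = 6*y**2 - 44*y + 53; no integer root y with |y| ≤ 4.
  x = -3: f_y(-3, y) = 6*y**2 - 42*y + 56; no integer root y with |y| ≤ 4.
  x = -2: f_y(-2, y) = 6*y**2 - 40*y + 57; no integer root y with |y| ≤ 4.
  x = -1: f_y(-1, y) = 6*y**2 - 38*y + 56; vanishes at y ∈ {4}. (-1, 4): f_x = -7 ≠ 0.
  x = 0: f_y(0, y) = 6*y**2 - 36*y + 53; no integer root y with |y| ≤ 4.
  x = 1: f_y(1, y) = 6*y**2 - 34*y + 48; vanishes at y ∈ {3}. (1, 3): f_x = 0, f = 0 — SINGULAR.
  x = 2: f_y(2, y) = 6*y**2 - 32*y + 41; no integer root y with |y| ≤ 4.
  x = 3: f_y(3, y) = 6*y**2 - 30*y + 32; no integer root y with |y| ≤ 4.
  x = 4: f_y(4, y) = 6*y**2 - 28*y + 21; no integer root y with |y| ≤ 4.
Only singular point on the grid: (1, 3).
Classify: substitute x = 1 + u, y = 3 + v and expand: f = -u**3 - u**2*v + u*v**2 + 2*v**3 + v**2.
No constant or linear terms (consistent with a singular point). Quadratic part: v**2. Cubic part: -u**3 - u**2*v + u*v**2 + 2*v**3.
The quadratic part v**2 is a perfect square, so there is a single (double) tangent line v = 0, i.e. y = 3. Restricting the cubic part to that line (v = 0) leaves -u**3 ≠ 0, so f is not divisible by v and the branch is v² ≈ u**3 to lowest order — this is a cusp.
Classification: cusp.


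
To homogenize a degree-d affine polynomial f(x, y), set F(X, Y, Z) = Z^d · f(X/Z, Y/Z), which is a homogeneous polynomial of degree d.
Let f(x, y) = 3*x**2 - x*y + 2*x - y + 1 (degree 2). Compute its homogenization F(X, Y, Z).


F(X, Y, Z) = 3*X**2 - X*Y + 2*X*Z - Y*Z + Z**2

deg(f) = 2.
Substitute x = X/Z, y = Y/Z into f, then multiply by Z^2.
  monomial 3·x^2·y^0 ↦ 3·X^2·Y^0·Z^0.
  monomial -1·x^1·y^1 ↦ -1·X^1·Y^1·Z^0.
  monomial 2·x^1·y^0 ↦ 2·X^1·Y^0·Z^1.
  monomial -1·x^0·y^1 ↦ -1·X^0·Y^1·Z^1.
  monomial 1·x^0·y^0 ↦ 1·X^0·Y^0·Z^2.
Collecting: F(X, Y, Z) = 3*X**2 - X*Y + 2*X*Z - Y*Z + Z**2.


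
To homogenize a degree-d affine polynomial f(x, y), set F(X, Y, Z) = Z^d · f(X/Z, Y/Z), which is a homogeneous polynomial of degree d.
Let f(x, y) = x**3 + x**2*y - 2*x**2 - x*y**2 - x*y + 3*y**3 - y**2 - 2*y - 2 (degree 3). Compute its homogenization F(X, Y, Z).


F(X, Y, Z) = X**3 + X**2*Y - 2*X**2*Z - X*Y**2 - X*Y*Z + 3*Y**3 - Y**2*Z - 2*Y*Z**2 - 2*Z**3

deg(f) = 3.
Substitute x = X/Z, y = Y/Z into f, then multiply by Z^3.
  monomial 1·x^3·y^0 ↦ 1·X^3·Y^0·Z^0.
  monomial 1·x^2·y^1 ↦ 1·X^2·Y^1·Z^0.
  monomial -2·x^2·y^0 ↦ -2·X^2·Y^0·Z^1.
  monomial -1·x^1·y^2 ↦ -1·X^1·Y^2·Z^0.
  monomial -1·x^1·y^1 ↦ -1·X^1·Y^1·Z^1.
  monomial 3·x^0·y^3 ↦ 3·X^0·Y^3·Z^0.
  monomial -1·x^0·y^2 ↦ -1·X^0·Y^2·Z^1.
  monomial -2·x^0·y^1 ↦ -2·X^0·Y^1·Z^2.
  monomial -2·x^0·y^0 ↦ -2·X^0·Y^0·Z^3.
Collecting: F(X, Y, Z) = X**3 + X**2*Y - 2*X**2*Z - X*Y**2 - X*Y*Z + 3*Y**3 - Y**2*Z - 2*Y*Z**2 - 2*Z**3.


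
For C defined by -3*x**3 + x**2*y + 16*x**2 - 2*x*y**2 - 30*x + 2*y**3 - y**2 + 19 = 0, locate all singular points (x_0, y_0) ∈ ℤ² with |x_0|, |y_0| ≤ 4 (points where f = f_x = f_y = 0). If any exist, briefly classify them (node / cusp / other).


Singular points: {(2, 1)}; classification: node.

Compute partial derivatives:
  f_x = -9*x**2 + 2*x*y + 32*x - 2*y**2 - 30.
  f_y = x**2 - 4*x*y + 6*y**2 - 2*y.
Scan x_0 ∈ {−4, ..., 4}. For each x_0, f_y(x_0, y) is a polynomial in y; find its integer roots y ∈ {−4, ..., 4}, then test f_x and f at those candidates.
  x = -4: f_y(-4, y) = 6*y**2 + 14*y + 16; no integer root y with |y| ≤ 4.
  x = -3: f_y(-3, y) = 6*y**2 + 10*y + 9; no integer root y with |y| ≤ 4.
  x = -2: f_y(-2, y) = 6*y**2 + 6*y + 4; no integer root y with |y| ≤ 4.
  x = -1: f_y(-1, y) = 6*y**2 + 2*y + 1; no integer root y with |y| ≤ 4.
  x = 0: f_y(0, y) = 6*y**2 - 2*y; vanishes at y ∈ {0}. (0, 0): f_x = -30 ≠ 0.
  x = 1: f_y(1, y) = 6*y**2 - 6*y + 1; no integer root y with |y| ≤ 4.
  x = 2: f_y(2, y) = 6*y**2 - 10*y + 4; vanishes at y ∈ {1}. (2, 1): f_x = 0, f = 0 — SINGULAR.
  x = 3: f_y(3, y) = 6*y**2 - 14*y + 9; no integer root y with |y| ≤ 4.
  x = 4: f_y(4, y) = 6*y**2 - 18*y + 16; no integer root y with |y| ≤ 4.
Only singular point on the grid: (2, 1).
Classify: substitute x = 2 + u, y = 1 + v and expand: f = -3*u**3 + u**2*v - u**2 - 2*u*v**2 + 2*v**3 + v**2.
No constant or linear terms (consistent with a singular point). Quadratic part: -u**2 + v**2. Cubic part: -3*u**3 + u**2*v - 2*u*v**2 + 2*v**3.
The quadratic part v**2 - u**2 = (v − u)(v + u) splits into two distinct linear factors, so there are two distinct tangent lines y − 1 = ±(x − 2) — this is a node (ordinary double point).
Classification: node.


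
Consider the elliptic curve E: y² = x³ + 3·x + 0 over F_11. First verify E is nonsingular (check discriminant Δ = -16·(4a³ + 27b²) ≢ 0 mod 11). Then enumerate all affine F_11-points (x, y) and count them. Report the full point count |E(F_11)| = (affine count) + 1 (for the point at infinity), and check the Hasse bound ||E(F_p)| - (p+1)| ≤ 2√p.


Affine points = {(0, 0), (1, 2), (1, 9), (2, 5), (2, 6), (3, 5), (3, 6), (6, 5), (6, 6), (7, 1), (7, 10)}; affine count = 11; |E(F_11)| = 12.

Discriminant check: Δ ∝ 4a³ + 27b² = 4·3³ + 27·0² = 4·27 + 27·0 ≡ 9 (mod 11). Nonzero ⇒ E is nonsingular.
For each x ∈ F_11, compute rhs = x³ + 3·x + 0 mod 11, then count y ∈ F_11 with y² ≡ rhs.
  x = 0: rhs = 0, matching y values: 0 (1 points).
  x = 1: rhs = 4, matching y values: 2, 9 (2 points).
  x = 2: rhs = 3, matching y values: 5, 6 (2 points).
  x = 3: rhs = 3, matching y values: 5, 6 (2 points).
  x = 4: rhs = 10, matching y values: none (0 points).
  x = 5: rhs = 8, matching y values: none (0 points).
  x = 6: rhs = 3, matching y values: 5, 6 (2 points).
  x = 7: rhs = 1, matching y values: 1, 10 (2 points).
  x = 8: rhs = 8, matching y values: none (0 points).
  x = 9: rhs = 8, matching y values: none (0 points).
  x = 10: rhs = 7, matching y values: none (0 points).
Total affine count: 11.
Full point count |E(F_11)| = 11 + 1 = 12.
Hasse bound: |12 − (11+1)| = |0| = 0 ≤ 2√11 ≈ 6.6332 ✓.


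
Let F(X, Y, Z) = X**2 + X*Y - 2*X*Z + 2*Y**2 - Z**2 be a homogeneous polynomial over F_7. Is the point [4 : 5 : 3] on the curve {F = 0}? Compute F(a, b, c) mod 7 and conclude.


F(4,5,3) ≡ 4 (mod 7); P is NOT on the curve.

Evaluate F(4, 5, 3) term-by-term (mod 7).
  X**2 ↦ 1·16·1·1 = 16
  X*Y ↦ 1·4·5·1 = 20
  -2*X*Z ↦ -2·4·1·3 = -24
  2*Y**2 ↦ 2·1·25·1 = 50
  -Z**2 ↦ -1·1·1·9 = -9
Sum: F(4, 5, 3) = (16) + (20) + (-24) + (50) + (-9) = 53.
Reducing mod 7: 53 ≡ 4 (mod 7).
Since F(a, b, c) ≡ 4 ≠ 0 (mod 7), P does NOT lie on the curve.


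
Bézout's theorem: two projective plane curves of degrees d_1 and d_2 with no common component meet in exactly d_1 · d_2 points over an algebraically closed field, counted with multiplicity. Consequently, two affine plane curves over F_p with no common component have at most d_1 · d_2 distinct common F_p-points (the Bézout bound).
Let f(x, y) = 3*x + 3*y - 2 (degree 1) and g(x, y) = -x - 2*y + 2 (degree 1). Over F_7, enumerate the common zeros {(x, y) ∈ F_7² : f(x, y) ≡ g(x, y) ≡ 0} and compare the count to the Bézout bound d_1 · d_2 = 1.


Common zeros: {(4, 6)}; count = 1; Bézout bound = 1.

deg(f) = 1, deg(g) = 1, so Bézout bound = 1.
Scan x ∈ F_7. For each x, list the y ∈ F_7 with f(x, y) ≡ 0 and those with g(x, y) ≡ 0 (mod 7); the common zeros in that column are the intersection.
  x = 0: f ≡ 0 at y ∈ {3}; g ≡ 0 at y ∈ {1}; common: ∅.
  x = 1: f ≡ 0 at y ∈ {2}; g ≡ 0 at y ∈ {4}; common: ∅.
  x = 2: f ≡ 0 at y ∈ {1}; g ≡ 0 at y ∈ {0}; common: ∅.
  x = 3: f ≡ 0 at y ∈ {0}; g ≡ 0 at y ∈ {3}; common: ∅.
  x = 4: f ≡ 0 at y ∈ {6}; g ≡ 0 at y ∈ {6}; common: {6}.
  x = 5: f ≡ 0 at y ∈ {5}; g ≡ 0 at y ∈ {2}; common: ∅.
  x = 6: f ≡ 0 at y ∈ {4}; g ≡ 0 at y ∈ {5}; common: ∅.
Collecting: common zeros = {(4, 6)}, so the count is 1.
Comparison with the Bézout bound: 1 ≤ 1 = deg(f)·deg(g), as expected for curves with no common component (the bound is attained).


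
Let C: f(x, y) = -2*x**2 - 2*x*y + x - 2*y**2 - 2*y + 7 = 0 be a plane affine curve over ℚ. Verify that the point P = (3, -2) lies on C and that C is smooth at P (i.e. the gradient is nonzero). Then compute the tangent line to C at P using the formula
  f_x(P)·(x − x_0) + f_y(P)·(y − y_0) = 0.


Tangent line at P: 21 - 7*x = 0.

Step 1: f(3, -2) = 0, so P lies on C.
Step 2: partial derivatives
  f_x(x, y) = -4*x - 2*y + 1, f_y(x, y) = -2*x - 4*y - 2.
  f_x(P) = -7, f_y(P) = 0 (gradient nonzero, so P is smooth).
Step 3: tangent line at P: -7·(x − 3) + 0·(y − -2) = 0.
Expanding: 21 - 7*x = 0.


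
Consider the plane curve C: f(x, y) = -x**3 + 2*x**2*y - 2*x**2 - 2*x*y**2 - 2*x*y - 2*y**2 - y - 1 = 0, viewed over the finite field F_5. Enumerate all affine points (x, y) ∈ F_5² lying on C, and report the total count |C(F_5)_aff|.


Affine F_5-points: {(2, 1), (2, 2), (3, 3), (3, 4), (4, 4)}; count = 5.

For each of the 25 pairs (x, y) ∈ F_5², evaluate f(x, y) mod 5. Record the zeros.
  x = 0: [0↦4, 1↦1, 2↦4, 3↦3, 4↦3]  zeros at y ∈ ∅
  x = 1: [0↦1, 1↦1, 2↦3, 3↦2, 4↦3]  zeros at y ∈ ∅
  x = 2: [0↦3, 1↦0, 2↦0, 3↦3, 4↦4]  zeros at y ∈ {1, 2}
  x = 3: [0↦4, 1↦2, 2↦4, 3↦0, 4↦0]  zeros at y ∈ {3, 4}
  x = 4: [0↦3, 1↦1, 2↦4, 3↦2, 4↦0]  zeros at y ∈ {4}
Collecting zeros: affine points = {(2, 1), (2, 2), (3, 3), (3, 4), (4, 4)}.
Total count |C(F_5)_aff| = 5.


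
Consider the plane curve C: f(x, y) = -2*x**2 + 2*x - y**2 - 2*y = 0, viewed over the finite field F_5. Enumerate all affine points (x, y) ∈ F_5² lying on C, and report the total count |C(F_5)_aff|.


Affine F_5-points: {(0, 0), (0, 3), (1, 0), (1, 3), (3, 1), (3, 2)}; count = 6.

For each of the 25 pairs (x, y) ∈ F_5², evaluate f(x, y) mod 5. Record the zeros.
  x = 0: [0↦0, 1↦2, 2↦2, 3↦0, 4↦1]  zeros at y ∈ {0, 3}
  x = 1: [0↦0, 1↦2, 2↦2, 3↦0, 4↦1]  zeros at y ∈ {0, 3}
  x = 2: [0↦1, 1↦3, 2↦3, 3↦1, 4↦2]  zeros at y ∈ ∅
  x = 3: [0↦3, 1↦0, 2↦0, 3↦3, 4↦4]  zeros at y ∈ {1, 2}
  x = 4: [0↦1, 1↦3, 2↦3, 3↦1, 4↦2]  zeros at y ∈ ∅
Collecting zeros: affine points = {(0, 0), (0, 3), (1, 0), (1, 3), (3, 1), (3, 2)}.
Total count |C(F_5)_aff| = 6.


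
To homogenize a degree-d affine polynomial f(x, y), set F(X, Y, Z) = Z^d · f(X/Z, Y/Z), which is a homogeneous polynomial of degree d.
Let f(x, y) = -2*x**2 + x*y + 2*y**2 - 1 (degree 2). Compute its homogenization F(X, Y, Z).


F(X, Y, Z) = -2*X**2 + X*Y + 2*Y**2 - Z**2

deg(f) = 2.
Substitute x = X/Z, y = Y/Z into f, then multiply by Z^2.
  monomial -2·x^2·y^0 ↦ -2·X^2·Y^0·Z^0.
  monomial 1·x^1·y^1 ↦ 1·X^1·Y^1·Z^0.
  monomial 2·x^0·y^2 ↦ 2·X^0·Y^2·Z^0.
  monomial -1·x^0·y^0 ↦ -1·X^0·Y^0·Z^2.
Collecting: F(X, Y, Z) = -2*X**2 + X*Y + 2*Y**2 - Z**2.


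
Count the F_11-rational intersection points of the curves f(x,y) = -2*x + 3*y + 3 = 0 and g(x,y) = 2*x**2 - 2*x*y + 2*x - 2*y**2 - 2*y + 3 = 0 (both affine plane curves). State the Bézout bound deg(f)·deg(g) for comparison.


Common zeros: {(4, 9), (9, 5)}; count = 2; Bézout bound = 2.

deg(f) = 1, deg(g) = 2, so Bézout bound = 2.
Scan x ∈ F_11. For each x, list the y ∈ F_11 with f(x, y) ≡ 0 and those with g(x, y) ≡ 0 (mod 11); the common zeros in that column are the intersection.
  x = 0: f ≡ 0 at y ∈ {10}; g ≡ 0 at y ∈ ∅; common: ∅.
  x = 1: f ≡ 0 at y ∈ {7}; g ≡ 0 at y ∈ ∅; common: ∅.
  x = 2: f ≡ 0 at y ∈ {4}; g ≡ 0 at y ∈ ∅; common: ∅.
  x = 3: f ≡ 0 at y ∈ {1}; g ≡ 0 at y ∈ {8, 10}; common: ∅.
  x = 4: f ≡ 0 at y ∈ {9}; g ≡ 0 at y ∈ {8, 9}; common: {9}.
  x = 5: f ≡ 0 at y ∈ {6}; g ≡ 0 at y ∈ ∅; common: ∅.
  x = 6: f ≡ 0 at y ∈ {3}; g ≡ 0 at y ∈ {5, 10}; common: ∅.
  x = 7: f ≡ 0 at y ∈ {0}; g ≡ 0 at y ∈ ∅; common: ∅.
  x = 8: f ≡ 0 at y ∈ {8}; g ≡ 0 at y ∈ {6, 7}; common: ∅.
  x = 9: f ≡ 0 at y ∈ {5}; g ≡ 0 at y ∈ {5, 7}; common: {5}.
  x = 10: f ≡ 0 at y ∈ {2}; g ≡ 0 at y ∈ ∅; common: ∅.
Collecting: common zeros = {(4, 9), (9, 5)}, so the count is 2.
Comparison with the Bézout bound: 2 ≤ 2 = deg(f)·deg(g), as expected for curves with no common component (the bound is attained).


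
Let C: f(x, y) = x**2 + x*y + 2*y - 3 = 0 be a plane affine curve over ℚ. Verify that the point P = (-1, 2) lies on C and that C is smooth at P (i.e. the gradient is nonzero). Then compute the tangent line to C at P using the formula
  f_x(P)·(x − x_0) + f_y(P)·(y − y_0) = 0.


Tangent line at P: y - 2 = 0.

Step 1: f(-1, 2) = 0, so P lies on C.
Step 2: partial derivatives
  f_x(x, y) = 2*x + y, f_y(x, y) = x + 2.
  f_x(P) = 0, f_y(P) = 1 (gradient nonzero, so P is smooth).
Step 3: tangent line at P: 0·(x − -1) + 1·(y − 2) = 0.
Expanding: y - 2 = 0.


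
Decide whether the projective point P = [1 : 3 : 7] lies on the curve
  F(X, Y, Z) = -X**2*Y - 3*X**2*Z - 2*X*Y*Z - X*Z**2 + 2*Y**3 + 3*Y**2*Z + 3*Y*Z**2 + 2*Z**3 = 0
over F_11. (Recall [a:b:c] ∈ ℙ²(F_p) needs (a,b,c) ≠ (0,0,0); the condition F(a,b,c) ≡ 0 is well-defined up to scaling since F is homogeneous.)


F(1,3,7) ≡ 1 (mod 11); P is NOT on the curve.

Evaluate F(1, 3, 7) term-by-term (mod 11).
  -X**2*Y ↦ -1·1·3·1 = -3
  -3*X**2*Z ↦ -3·1·1·7 = -21
  -2*X*Y*Z ↦ -2·1·3·7 = -42
  -X*Z**2 ↦ -1·1·1·49 = -49
  2*Y**3 ↦ 2·1·27·1 = 54
  3*Y**2*Z ↦ 3·1·9·7 = 189
  3*Y*Z**2 ↦ 3·1·3·49 = 441
  2*Z**3 ↦ 2·1·1·343 = 686
Sum: F(1, 3, 7) = (-3) + (-21) + (-42) + (-49) + (54) + (189) + (441) + (686) = 1255.
Reducing mod 11: 1255 ≡ 1 (mod 11).
Since F(a, b, c) ≡ 1 ≠ 0 (mod 11), P does NOT lie on the curve.
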